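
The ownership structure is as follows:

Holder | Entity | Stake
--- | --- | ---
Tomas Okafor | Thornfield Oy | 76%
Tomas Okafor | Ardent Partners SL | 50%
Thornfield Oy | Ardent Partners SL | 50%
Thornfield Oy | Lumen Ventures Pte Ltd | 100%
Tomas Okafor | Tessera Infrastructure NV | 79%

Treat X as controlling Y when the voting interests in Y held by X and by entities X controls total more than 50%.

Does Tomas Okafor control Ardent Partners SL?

Tomas holds 76% of Thornfield, so Tomas controls Thornfield.
Thornfield and Tomas together hold 50% + 50% = 100% of Ardent, so Tomas controls Ardent.

Yes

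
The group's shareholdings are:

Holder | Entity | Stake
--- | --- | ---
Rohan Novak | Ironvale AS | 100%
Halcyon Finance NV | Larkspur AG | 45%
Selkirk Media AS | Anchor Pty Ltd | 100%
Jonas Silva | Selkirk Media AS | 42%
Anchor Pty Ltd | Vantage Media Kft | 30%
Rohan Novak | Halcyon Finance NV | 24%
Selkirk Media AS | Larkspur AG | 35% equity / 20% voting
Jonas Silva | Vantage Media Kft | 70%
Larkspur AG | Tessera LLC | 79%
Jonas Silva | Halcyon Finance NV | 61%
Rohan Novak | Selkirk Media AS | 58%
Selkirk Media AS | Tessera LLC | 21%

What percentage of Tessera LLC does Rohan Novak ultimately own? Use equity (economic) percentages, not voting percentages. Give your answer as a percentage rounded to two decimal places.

36.75%

Rohan reaches Tessera along 3 paths.
Via Halcyon → Larkspur: 24% × 45% × 79% = 8.532%.
Via Selkirk → Larkspur: 58% × 35% × 79% = 16.037%.
Via Selkirk: 58% × 21% = 12.18%.
Total: 8.532% + 16.037% + 12.18% = 36.749%.
Rounded: 36.75%.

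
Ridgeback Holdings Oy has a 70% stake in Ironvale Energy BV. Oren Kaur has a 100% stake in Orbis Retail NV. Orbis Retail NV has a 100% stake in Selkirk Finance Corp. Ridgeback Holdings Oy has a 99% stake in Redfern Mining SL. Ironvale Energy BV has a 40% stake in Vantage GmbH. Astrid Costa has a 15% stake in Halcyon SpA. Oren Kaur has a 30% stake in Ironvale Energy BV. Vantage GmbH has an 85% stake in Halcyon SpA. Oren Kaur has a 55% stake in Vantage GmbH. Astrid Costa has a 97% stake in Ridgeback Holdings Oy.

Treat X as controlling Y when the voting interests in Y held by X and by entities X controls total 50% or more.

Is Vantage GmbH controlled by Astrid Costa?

Astrid holds 97% of Ridgeback, so Astrid controls Ridgeback.
Ridgeback holds 70% of Ironvale, so Astrid controls Ironvale.
Ridgeback holds 99% of Redfern, so Astrid controls Redfern.
In Vantage, Astrid's side holds only 40%, not ≥ 50%.
So Astrid does not control Vantage.

No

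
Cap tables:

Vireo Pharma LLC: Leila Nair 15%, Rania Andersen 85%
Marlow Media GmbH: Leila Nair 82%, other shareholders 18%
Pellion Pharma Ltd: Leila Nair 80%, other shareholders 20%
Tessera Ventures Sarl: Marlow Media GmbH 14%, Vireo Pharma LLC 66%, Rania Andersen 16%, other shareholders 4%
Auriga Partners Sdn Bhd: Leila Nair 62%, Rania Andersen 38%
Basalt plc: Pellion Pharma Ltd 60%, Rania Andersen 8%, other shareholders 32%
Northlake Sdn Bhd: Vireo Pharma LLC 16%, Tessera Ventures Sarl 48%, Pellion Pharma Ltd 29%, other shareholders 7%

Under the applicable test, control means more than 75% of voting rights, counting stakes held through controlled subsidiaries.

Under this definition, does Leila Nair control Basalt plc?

Leila holds 82% of Marlow, so Leila controls Marlow.
Leila holds 80% of Pellion, so Leila controls Pellion.
In Basalt, Leila's side holds only 60%, not > 75%.
So Leila does not control Basalt.

No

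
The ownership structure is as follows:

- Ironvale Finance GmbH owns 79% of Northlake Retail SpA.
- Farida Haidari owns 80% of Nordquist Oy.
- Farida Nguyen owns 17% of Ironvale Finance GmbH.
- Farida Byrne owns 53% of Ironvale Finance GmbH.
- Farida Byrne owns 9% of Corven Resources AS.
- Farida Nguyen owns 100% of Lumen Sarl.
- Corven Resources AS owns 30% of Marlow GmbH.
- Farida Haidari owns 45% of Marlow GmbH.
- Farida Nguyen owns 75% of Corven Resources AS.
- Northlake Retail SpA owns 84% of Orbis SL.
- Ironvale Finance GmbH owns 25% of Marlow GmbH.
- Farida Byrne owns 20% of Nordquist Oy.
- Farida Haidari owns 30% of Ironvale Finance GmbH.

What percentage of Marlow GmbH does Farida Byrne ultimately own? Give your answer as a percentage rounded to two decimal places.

Farida Byrne reaches Marlow along 2 paths.
Via Ironvale: 53% × 25% = 13.25%.
Via Corven: 9% × 30% = 2.7%.
Total: 13.25% + 2.7% = 15.95%.

15.95%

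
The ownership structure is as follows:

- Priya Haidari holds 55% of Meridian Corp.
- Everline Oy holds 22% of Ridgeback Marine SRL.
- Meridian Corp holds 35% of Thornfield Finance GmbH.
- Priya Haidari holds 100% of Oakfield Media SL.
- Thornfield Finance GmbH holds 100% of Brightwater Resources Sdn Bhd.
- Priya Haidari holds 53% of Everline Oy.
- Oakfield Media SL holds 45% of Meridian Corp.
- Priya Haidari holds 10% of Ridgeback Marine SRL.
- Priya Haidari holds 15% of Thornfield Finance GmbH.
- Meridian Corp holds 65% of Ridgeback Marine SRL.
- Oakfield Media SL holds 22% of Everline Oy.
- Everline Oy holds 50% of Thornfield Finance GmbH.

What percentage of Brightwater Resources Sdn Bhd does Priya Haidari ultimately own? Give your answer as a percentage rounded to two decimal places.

87.50%

Priya reaches Brightwater along 5 paths.
Via Oakfield → Everline → Thornfield: 100% × 22% × 50% × 100% = 11%.
Via Everline → Thornfield: 53% × 50% × 100% = 26.5%.
Via Meridian → Thornfield: 55% × 35% × 100% = 19.25%.
Via Oakfield → Meridian → Thornfield: 100% × 45% × 35% × 100% = 15.75%.
Via Thornfield: 15% × 100% = 15%.
Total: 11% + 26.5% + 19.25% + 15.75% + 15% = 87.5%.
Rounded: 87.50%.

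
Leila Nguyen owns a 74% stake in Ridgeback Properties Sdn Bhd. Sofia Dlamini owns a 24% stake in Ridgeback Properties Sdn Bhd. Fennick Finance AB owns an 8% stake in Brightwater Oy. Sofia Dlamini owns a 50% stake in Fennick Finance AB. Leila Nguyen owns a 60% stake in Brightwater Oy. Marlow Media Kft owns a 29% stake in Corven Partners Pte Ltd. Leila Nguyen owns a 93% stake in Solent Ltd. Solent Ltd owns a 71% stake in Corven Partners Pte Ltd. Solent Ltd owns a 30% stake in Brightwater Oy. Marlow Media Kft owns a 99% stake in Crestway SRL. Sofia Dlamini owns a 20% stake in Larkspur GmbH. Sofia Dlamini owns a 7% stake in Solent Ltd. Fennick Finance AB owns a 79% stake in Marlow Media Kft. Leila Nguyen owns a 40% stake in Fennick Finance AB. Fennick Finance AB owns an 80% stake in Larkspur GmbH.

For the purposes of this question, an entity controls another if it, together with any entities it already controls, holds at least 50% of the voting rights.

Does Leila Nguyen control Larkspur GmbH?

No

Leila holds 93% of Solent, so Leila controls Solent.
Leila and Solent together hold 60% + 30% = 90% of Brightwater, so Leila controls Brightwater.
Solent holds 71% of Corven, so Leila controls Corven.
Leila holds 74% of Ridgeback, so Leila controls Ridgeback.
Neither Leila nor any entity Leila controls holds any voting interest in Larkspur.
So Leila does not control Larkspur.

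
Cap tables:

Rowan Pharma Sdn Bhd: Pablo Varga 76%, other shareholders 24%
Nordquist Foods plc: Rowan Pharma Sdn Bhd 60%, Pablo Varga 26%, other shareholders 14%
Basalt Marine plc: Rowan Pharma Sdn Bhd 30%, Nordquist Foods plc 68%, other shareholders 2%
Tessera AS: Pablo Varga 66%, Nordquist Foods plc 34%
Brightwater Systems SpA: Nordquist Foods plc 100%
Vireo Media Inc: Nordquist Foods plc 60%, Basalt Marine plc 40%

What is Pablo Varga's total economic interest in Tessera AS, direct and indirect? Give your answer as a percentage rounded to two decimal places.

Pablo reaches Tessera along 3 paths.
Direct stake: 66% = 66%.
Via Rowan → Nordquist: 76% × 60% × 34% = 15.504%.
Via Nordquist: 26% × 34% = 8.84%.
Total: 66% + 15.504% + 8.84% = 90.344%.
Rounded: 90.34%.

90.34%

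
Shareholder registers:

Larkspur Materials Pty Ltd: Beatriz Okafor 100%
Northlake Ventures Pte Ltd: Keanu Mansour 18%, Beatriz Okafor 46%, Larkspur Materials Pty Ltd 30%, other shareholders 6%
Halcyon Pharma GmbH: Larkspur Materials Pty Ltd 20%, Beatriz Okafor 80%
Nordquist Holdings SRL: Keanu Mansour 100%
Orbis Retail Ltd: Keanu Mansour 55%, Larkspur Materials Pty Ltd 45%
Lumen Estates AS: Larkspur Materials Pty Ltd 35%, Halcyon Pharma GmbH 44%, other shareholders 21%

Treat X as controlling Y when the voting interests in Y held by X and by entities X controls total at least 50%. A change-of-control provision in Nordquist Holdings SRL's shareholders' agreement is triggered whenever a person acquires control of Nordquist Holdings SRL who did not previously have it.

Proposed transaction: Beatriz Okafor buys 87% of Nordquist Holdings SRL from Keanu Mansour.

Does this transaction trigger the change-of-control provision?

The purchase adds only to Beatriz's holdings (Keanu's stake shrinks), so Beatriz is the only person who could newly come to control Nordquist.
Beatriz holds 100% of Larkspur, so Beatriz controls Larkspur.
Beatriz and Larkspur together hold 46% + 30% = 76% of Northlake, so Beatriz controls Northlake.
Larkspur and Beatriz together hold 20% + 80% = 100% of Halcyon, so Beatriz controls Halcyon.
Larkspur and Halcyon together hold 35% + 44% = 79% of Lumen, so Beatriz controls Lumen.
Neither Beatriz nor any entity Beatriz controls holds any voting interest in Nordquist.
So before the transaction, Beatriz does not control Nordquist.
After the purchase, Beatriz holds 87% of Nordquist directly, and Keanu's stake falls to 13%.
Beatriz holds 87% of Nordquist, so Beatriz controls Nordquist.
Beatriz did not control Nordquist before and does after, so the clause is triggered.

Yes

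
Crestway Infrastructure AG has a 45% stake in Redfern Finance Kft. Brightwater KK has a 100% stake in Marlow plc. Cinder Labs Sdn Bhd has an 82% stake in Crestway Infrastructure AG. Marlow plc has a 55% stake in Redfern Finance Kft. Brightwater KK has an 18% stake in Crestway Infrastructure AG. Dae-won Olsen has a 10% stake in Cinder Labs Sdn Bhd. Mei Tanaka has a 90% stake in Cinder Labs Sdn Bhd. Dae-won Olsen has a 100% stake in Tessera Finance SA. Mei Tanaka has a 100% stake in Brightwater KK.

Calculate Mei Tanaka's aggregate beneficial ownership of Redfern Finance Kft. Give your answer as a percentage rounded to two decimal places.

Mei reaches Redfern along 3 paths.
Via Brightwater → Crestway: 100% × 18% × 45% = 8.1%.
Via Cinder → Crestway: 90% × 82% × 45% = 33.21%.
Via Brightwater → Marlow: 100% × 100% × 55% = 55%.
Total: 8.1% + 33.21% + 55% = 96.31%.

96.31%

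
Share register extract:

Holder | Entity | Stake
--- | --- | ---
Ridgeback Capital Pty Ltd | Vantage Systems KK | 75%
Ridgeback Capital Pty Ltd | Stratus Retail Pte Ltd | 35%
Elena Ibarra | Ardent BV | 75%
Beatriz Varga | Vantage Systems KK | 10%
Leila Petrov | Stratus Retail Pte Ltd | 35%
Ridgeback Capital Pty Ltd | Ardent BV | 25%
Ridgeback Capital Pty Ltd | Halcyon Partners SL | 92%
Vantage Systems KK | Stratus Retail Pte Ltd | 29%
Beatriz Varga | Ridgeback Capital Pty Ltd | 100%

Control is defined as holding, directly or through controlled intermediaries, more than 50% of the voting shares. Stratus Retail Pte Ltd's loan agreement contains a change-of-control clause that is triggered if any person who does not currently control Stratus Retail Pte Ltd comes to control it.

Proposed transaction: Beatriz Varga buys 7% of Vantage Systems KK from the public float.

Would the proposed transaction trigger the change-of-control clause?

No

The purchase changes only Beatriz's holdings, so Beatriz is the only person who could newly come to control Stratus.
Beatriz holds 100% of Ridgeback, so Beatriz controls Ridgeback.
Ridgeback and Beatriz together hold 75% + 10% = 85% of Vantage, so Beatriz controls Vantage.
Vantage and Ridgeback together hold 29% + 35% = 64% of Stratus, so Beatriz controls Stratus.
So Beatriz already controls Stratus before the transaction.
After the purchase, Beatriz's direct stake in Vantage rises to 10% + 7% = 17%.
Beatriz controlled Stratus already, so this is not a new person acquiring control; every other person's position is unchanged or reduced.
No new person acquires control, so the clause is not triggered.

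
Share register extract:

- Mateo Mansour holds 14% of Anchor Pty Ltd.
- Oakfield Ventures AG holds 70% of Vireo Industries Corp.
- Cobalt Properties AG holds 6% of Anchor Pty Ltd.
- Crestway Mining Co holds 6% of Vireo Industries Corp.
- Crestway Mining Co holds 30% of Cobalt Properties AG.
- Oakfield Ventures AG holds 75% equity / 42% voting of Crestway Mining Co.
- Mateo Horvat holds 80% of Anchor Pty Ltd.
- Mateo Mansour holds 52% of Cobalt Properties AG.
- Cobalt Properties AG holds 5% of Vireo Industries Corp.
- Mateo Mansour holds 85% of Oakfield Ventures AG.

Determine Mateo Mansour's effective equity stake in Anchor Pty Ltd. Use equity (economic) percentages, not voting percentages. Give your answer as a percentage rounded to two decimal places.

Mateo Mansour reaches Anchor along 3 paths.
Direct stake: 14% = 14%.
Via Cobalt: 52% × 6% = 3.12%.
Via Oakfield → Crestway → Cobalt: 85% × 75% × 30% × 6% = 1.1475%.
Total: 14% + 3.12% + 1.1475% = 18.2675%.
Rounded: 18.27%.

18.27%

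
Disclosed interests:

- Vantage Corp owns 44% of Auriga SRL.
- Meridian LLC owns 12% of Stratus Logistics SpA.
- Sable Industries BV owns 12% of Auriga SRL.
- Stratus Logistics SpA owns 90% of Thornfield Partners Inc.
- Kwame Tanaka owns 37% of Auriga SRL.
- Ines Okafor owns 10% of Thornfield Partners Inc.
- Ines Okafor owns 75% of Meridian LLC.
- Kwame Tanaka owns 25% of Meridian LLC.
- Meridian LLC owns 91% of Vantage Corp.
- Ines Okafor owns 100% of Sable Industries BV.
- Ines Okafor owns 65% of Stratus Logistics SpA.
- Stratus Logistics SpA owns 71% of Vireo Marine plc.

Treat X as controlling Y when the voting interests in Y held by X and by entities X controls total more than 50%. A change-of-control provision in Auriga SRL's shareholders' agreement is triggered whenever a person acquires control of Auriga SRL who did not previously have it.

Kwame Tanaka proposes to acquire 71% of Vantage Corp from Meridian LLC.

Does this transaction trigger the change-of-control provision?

The purchase adds only to Kwame's holdings (Meridian's stake shrinks), so Kwame is the only person who could newly come to control Auriga.
Kwame's largest direct stake is 37% in Auriga, which does not meet the threshold, so Kwame controls no company.
In Auriga, Kwame's side holds only 37%, not > 50%.
So before the transaction, Kwame does not control Auriga.
After the purchase, Kwame holds 71% of Vantage directly, and Meridian's stake falls to 20%.
Kwame holds 71% of Vantage, so Kwame controls Vantage.
Vantage and Kwame together hold 44% + 37% = 81% of Auriga, so Kwame controls Auriga.
Kwame did not control Auriga before and does after, so the clause is triggered.

Yes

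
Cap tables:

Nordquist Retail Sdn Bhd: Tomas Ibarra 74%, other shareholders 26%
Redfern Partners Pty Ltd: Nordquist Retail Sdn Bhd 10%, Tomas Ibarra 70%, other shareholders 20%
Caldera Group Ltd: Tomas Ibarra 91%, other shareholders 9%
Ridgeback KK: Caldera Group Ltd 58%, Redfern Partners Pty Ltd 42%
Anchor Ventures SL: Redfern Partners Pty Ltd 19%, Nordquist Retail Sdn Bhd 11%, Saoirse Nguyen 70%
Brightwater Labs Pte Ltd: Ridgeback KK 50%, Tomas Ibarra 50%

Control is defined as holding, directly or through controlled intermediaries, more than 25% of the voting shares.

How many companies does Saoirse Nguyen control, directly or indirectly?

1

Saoirse holds 70% of Anchor, so Saoirse controls Anchor.
No other company's threshold is met.
Saoirse controls 1 company.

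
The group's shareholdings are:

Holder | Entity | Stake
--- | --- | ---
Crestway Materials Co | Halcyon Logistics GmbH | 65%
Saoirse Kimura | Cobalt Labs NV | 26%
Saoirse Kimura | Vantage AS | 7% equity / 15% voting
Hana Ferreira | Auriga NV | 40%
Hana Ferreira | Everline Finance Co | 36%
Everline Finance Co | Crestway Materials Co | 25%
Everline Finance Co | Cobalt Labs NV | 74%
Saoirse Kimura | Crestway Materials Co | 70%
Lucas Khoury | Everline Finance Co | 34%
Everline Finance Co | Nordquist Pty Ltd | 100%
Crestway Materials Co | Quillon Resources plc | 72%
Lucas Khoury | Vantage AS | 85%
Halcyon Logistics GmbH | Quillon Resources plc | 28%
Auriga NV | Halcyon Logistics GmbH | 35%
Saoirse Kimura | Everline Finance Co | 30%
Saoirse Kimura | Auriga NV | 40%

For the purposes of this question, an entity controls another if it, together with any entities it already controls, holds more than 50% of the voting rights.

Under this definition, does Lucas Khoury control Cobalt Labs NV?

No

Lucas holds 85% of Vantage, so Lucas controls Vantage.
Neither Lucas nor any entity Lucas controls holds any voting interest in Cobalt.
So Lucas does not control Cobalt.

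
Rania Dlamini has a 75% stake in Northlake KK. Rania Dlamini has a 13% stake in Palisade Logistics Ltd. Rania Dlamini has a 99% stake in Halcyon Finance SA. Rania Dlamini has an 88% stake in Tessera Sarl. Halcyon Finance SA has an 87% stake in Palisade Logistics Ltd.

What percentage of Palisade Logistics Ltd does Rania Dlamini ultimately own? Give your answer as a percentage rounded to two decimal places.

Rania reaches Palisade along 2 paths.
Via Halcyon: 99% × 87% = 86.13%.
Direct stake: 13% = 13%.
Total: 86.13% + 13% = 99.13%.

99.13%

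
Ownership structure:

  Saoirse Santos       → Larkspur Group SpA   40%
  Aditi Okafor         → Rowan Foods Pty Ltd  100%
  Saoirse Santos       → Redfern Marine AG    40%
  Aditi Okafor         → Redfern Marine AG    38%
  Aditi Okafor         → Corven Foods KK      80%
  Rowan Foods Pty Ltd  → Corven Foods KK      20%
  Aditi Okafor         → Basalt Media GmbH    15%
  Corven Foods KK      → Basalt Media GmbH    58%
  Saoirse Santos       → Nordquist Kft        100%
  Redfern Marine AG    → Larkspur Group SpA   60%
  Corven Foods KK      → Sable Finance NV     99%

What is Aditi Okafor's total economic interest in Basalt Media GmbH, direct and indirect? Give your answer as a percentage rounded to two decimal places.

73.00%

Aditi reaches Basalt along 3 paths.
Direct stake: 15% = 15%.
Via Corven: 80% × 58% = 46.4%.
Via Rowan → Corven: 100% × 20% × 58% = 11.6%.
Total: 15% + 46.4% + 11.6% = 73%.
Rounded: 73.00%.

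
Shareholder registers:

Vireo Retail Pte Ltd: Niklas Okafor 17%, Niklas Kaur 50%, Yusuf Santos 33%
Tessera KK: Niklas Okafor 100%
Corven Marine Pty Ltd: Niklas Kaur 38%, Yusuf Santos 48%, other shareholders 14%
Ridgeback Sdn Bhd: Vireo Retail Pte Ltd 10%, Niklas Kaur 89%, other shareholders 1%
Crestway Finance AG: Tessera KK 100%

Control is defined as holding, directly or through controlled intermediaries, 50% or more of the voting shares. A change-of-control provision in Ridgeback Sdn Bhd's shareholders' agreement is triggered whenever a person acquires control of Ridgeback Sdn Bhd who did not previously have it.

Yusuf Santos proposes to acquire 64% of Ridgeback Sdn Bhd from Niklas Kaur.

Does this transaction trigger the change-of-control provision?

The purchase adds only to Yusuf's holdings (Niklas Kaur's stake shrinks), so Yusuf is the only person who could newly come to control Ridgeback.
Yusuf's largest direct stake is 48% in Corven, which does not meet the threshold, so Yusuf controls no company.
Neither Yusuf nor any entity Yusuf controls holds any voting interest in Ridgeback.
So before the transaction, Yusuf does not control Ridgeback.
After the purchase, Yusuf holds 64% of Ridgeback directly, and Niklas Kaur's stake falls to 25%.
Yusuf holds 64% of Ridgeback, so Yusuf controls Ridgeback.
Yusuf did not control Ridgeback before and does after, so the clause is triggered.

Yes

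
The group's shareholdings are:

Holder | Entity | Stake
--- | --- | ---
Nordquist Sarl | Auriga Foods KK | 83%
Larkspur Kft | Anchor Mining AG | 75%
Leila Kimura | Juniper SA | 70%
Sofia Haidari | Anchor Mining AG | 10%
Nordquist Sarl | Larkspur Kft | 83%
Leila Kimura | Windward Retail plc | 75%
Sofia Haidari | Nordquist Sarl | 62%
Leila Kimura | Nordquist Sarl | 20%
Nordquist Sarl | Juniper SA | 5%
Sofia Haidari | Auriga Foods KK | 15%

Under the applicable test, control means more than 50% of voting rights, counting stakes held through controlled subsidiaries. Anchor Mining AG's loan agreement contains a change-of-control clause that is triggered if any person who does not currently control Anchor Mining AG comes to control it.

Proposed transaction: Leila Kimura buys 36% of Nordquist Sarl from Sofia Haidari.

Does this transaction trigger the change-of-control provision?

The purchase adds only to Leila's holdings (Sofia's stake shrinks), so Leila is the only person who could newly come to control Anchor.
Leila holds 75% of Windward, so Leila controls Windward.
Leila holds 70% of Juniper, so Leila controls Juniper.
Neither Leila nor any entity Leila controls holds any voting interest in Anchor.
So before the transaction, Leila does not control Anchor.
After the purchase, Leila's direct stake in Nordquist rises to 20% + 36% = 56%, and Sofia's stake falls to 26%.
Leila holds 56% of Nordquist, so Leila controls Nordquist.
Nordquist holds 83% of Larkspur, so Leila controls Larkspur.
Larkspur holds 75% of Anchor, so Leila controls Anchor.
Leila did not control Anchor before and does after, so the clause is triggered.

Yes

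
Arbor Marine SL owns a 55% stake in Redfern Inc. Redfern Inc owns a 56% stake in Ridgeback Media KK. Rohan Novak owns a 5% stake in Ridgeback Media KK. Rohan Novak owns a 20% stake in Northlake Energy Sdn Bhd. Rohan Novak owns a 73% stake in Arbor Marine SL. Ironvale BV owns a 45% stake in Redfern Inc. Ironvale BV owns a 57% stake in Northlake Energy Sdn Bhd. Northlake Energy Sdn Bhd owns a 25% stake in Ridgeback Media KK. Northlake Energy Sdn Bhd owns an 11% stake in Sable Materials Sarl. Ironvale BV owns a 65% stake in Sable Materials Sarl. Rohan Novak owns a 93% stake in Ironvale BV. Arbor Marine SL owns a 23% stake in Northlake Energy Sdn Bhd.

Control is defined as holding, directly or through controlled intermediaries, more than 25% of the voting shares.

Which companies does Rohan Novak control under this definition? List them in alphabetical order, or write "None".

Rohan holds 73% of Arbor, so Rohan controls Arbor.
Rohan holds 93% of Ironvale, so Rohan controls Ironvale.
Rohan and Ironvale and Arbor together hold 20% + 57% + 23% = 100% of Northlake, so Rohan controls Northlake.
Ironvale and Arbor together hold 45% + 55% = 100% of Redfern, so Rohan controls Redfern.
Ironvale and Northlake together hold 65% + 11% = 76% of Sable, so Rohan controls Sable.
Northlake and Redfern and Rohan together hold 25% + 56% + 5% = 86% of Ridgeback, so Rohan controls Ridgeback.

Arbor Marine SL, Ironvale BV, Northlake Energy Sdn Bhd, Redfern Inc, Ridgeback Media KK, Sable Materials Sarl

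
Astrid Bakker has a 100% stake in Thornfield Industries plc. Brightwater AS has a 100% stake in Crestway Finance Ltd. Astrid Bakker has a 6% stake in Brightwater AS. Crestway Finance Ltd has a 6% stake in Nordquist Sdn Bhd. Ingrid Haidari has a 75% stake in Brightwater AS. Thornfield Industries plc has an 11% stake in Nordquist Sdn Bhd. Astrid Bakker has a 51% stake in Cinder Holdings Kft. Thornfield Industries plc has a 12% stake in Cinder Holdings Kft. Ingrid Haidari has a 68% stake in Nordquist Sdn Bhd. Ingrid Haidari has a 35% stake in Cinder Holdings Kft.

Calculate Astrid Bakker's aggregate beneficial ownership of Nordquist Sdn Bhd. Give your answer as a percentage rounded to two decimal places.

11.36%

Astrid reaches Nordquist along 2 paths.
Via Thornfield: 100% × 11% = 11%.
Via Brightwater → Crestway: 6% × 100% × 6% = 0.36%.
Total: 11% + 0.36% = 11.36%.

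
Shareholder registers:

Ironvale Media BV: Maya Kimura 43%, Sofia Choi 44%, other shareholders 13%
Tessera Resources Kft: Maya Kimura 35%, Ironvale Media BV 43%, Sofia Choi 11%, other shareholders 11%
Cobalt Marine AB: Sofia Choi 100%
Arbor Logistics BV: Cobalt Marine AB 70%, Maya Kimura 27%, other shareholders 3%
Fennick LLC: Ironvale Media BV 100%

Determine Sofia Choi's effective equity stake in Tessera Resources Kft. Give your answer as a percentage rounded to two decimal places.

29.92%

Sofia reaches Tessera along 2 paths.
Via Ironvale: 44% × 43% = 18.92%.
Direct stake: 11% = 11%.
Total: 18.92% + 11% = 29.92%.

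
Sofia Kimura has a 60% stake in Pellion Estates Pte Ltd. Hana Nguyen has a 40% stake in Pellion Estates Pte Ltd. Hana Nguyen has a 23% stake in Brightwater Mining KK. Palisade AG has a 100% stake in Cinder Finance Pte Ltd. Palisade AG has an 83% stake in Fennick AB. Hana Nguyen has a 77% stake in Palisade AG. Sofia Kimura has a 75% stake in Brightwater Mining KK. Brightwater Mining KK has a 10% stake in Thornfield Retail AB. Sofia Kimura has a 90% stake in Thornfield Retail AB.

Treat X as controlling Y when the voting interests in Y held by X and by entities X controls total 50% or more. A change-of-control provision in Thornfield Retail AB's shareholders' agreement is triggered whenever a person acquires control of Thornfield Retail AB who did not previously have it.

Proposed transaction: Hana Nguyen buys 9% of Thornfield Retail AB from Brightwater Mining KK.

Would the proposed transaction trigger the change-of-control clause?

The purchase adds only to Hana's holdings (Brightwater's stake shrinks), so Hana is the only person who could newly come to control Thornfield.
Hana holds 77% of Palisade, so Hana controls Palisade.
Palisade holds 100% of Cinder, so Hana controls Cinder.
Palisade holds 83% of Fennick, so Hana controls Fennick.
Neither Hana nor any entity Hana controls holds any voting interest in Thornfield.
So before the transaction, Hana does not control Thornfield.
After the purchase, Hana holds 9% of Thornfield directly, and Brightwater's stake falls to 1%.
After the transaction, Hana's side holds 9% of Thornfield, not ≥ 50%, so Hana still does not control Thornfield.
No new person acquires control, so the clause is not triggered.

No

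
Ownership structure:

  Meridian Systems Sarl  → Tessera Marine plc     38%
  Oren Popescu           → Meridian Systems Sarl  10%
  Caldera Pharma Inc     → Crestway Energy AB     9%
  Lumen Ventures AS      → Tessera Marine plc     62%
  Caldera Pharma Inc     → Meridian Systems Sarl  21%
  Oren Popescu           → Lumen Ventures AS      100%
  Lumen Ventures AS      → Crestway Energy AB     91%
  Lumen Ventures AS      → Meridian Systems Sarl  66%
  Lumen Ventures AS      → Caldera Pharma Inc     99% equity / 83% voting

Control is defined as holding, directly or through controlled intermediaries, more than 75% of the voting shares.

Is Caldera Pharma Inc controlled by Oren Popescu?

Yes

Oren holds 100% of Lumen, so Oren controls Lumen.
Lumen holds 83% of Caldera, so Oren controls Caldera.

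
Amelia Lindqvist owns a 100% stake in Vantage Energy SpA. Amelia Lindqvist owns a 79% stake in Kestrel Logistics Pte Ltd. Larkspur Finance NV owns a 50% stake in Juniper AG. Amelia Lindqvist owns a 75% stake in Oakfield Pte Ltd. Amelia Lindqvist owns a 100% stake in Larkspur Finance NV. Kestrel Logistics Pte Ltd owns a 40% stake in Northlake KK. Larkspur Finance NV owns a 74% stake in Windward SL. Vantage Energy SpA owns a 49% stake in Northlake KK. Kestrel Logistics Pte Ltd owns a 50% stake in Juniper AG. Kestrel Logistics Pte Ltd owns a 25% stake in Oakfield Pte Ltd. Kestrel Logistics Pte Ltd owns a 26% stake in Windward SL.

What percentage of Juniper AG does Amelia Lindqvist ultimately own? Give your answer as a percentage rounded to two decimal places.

89.50%

Amelia reaches Juniper along 2 paths.
Via Larkspur: 100% × 50% = 50%.
Via Kestrel: 79% × 50% = 39.5%.
Total: 50% + 39.5% = 89.5%.
Rounded: 89.50%.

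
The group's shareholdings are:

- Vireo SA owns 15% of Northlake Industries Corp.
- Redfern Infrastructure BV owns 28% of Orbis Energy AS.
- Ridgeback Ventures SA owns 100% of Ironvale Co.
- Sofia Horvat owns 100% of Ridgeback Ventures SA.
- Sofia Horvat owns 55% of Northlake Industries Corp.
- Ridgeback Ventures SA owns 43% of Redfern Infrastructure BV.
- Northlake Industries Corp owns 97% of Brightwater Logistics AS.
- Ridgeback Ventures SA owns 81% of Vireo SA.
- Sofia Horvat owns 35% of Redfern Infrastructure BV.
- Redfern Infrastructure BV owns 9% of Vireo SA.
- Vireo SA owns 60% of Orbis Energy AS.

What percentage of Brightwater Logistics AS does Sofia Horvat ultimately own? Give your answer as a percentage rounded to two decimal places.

66.16%

Sofia reaches Brightwater along 4 paths.
Via Ridgeback → Vireo → Northlake: 100% × 81% × 15% × 97% = 11.7855%.
Via Ridgeback → Redfern → Vireo → Northlake: 100% × 43% × 9% × 15% × 97% = 0.563085%.
Via Redfern → Vireo → Northlake: 35% × 9% × 15% × 97% = 0.458325%.
Via Northlake: 55% × 97% = 53.35%.
Total: 11.7855% + 0.563085% + 0.458325% + 53.35% = 66.15691%.
Rounded: 66.16%.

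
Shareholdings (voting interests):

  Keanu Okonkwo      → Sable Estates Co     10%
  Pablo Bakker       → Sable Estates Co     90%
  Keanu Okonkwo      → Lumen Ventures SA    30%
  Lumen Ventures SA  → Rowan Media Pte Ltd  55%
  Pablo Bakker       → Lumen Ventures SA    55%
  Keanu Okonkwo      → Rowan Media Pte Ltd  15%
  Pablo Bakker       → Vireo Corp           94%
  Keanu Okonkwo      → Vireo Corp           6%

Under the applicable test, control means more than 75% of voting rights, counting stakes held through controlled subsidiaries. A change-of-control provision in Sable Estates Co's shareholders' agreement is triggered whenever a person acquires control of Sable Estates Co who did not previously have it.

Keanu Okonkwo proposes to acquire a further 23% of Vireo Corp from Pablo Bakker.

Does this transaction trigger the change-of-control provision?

The purchase adds only to Keanu's holdings (Pablo's stake shrinks), so Keanu is the only person who could newly come to control Sable.
Keanu's largest direct stake is 30% in Lumen, which does not meet the threshold, so Keanu controls no company.
In Sable, Keanu's side holds only 10%, not > 75%.
So before the transaction, Keanu does not control Sable.
After the purchase, Keanu's direct stake in Vireo rises to 6% + 23% = 29%, and Pablo's stake falls to 71%.
Keanu's side now holds 29% of Vireo, not > 75%, so Keanu still does not control Vireo.
After the transaction, Keanu's side holds 10% of Sable, not > 75%, so Keanu still does not control Sable.
No new person acquires control, so the clause is not triggered.

No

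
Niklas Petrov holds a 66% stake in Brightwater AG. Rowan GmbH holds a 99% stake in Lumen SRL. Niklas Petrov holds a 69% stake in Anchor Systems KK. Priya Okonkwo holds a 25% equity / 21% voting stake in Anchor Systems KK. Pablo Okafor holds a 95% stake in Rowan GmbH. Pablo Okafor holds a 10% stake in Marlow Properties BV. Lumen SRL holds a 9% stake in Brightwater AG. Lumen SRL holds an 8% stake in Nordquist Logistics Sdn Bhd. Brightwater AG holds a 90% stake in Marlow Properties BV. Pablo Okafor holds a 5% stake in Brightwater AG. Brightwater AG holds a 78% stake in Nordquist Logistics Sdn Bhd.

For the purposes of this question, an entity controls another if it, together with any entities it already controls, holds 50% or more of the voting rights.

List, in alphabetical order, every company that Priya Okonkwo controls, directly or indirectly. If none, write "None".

None

Priya's largest direct stake is 21% in Anchor, which does not meet the threshold.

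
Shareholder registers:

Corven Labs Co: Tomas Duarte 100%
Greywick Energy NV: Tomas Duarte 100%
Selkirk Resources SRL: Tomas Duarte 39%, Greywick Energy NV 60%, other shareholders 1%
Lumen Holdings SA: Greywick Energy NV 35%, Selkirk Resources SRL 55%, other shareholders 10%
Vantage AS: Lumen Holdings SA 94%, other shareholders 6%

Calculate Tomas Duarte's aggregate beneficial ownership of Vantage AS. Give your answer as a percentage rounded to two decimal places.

Tomas reaches Vantage along 3 paths.
Via Greywick → Lumen: 100% × 35% × 94% = 32.9%.
Via Selkirk → Lumen: 39% × 55% × 94% = 20.163%.
Via Greywick → Selkirk → Lumen: 100% × 60% × 55% × 94% = 31.02%.
Total: 32.9% + 20.163% + 31.02% = 84.083%.
Rounded: 84.08%.

84.08%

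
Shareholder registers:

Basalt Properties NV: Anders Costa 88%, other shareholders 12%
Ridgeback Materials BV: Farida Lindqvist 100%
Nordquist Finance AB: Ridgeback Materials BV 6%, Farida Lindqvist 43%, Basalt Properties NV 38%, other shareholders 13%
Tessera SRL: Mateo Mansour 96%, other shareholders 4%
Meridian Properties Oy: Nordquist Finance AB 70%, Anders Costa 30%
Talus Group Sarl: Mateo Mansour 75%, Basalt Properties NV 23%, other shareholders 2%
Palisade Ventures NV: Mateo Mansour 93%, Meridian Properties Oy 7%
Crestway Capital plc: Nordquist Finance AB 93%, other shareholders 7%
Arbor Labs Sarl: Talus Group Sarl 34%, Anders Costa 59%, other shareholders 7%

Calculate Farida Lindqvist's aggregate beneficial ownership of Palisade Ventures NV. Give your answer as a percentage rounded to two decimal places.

Farida reaches Palisade along 2 paths.
Via Ridgeback → Nordquist → Meridian: 100% × 6% × 70% × 7% = 0.294%.
Via Nordquist → Meridian: 43% × 70% × 7% = 2.107%.
Total: 0.294% + 2.107% = 2.401%.
Rounded: 2.40%.

2.40%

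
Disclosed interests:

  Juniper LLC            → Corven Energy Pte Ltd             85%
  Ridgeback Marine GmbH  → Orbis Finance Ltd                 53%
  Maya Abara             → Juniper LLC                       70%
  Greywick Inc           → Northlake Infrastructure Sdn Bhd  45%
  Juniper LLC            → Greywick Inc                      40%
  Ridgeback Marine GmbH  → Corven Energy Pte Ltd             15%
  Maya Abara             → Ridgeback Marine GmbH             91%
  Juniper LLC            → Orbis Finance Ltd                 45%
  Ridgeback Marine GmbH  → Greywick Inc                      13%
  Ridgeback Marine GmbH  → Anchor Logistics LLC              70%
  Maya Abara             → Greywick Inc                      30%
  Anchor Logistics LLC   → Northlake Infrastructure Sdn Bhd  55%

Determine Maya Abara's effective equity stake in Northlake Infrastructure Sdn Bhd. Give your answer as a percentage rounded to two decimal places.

Maya reaches Northlake along 4 paths.
Via Ridgeback → Anchor: 91% × 70% × 55% = 35.035%.
Via Juniper → Greywick: 70% × 40% × 45% = 12.6%.
Via Greywick: 30% × 45% = 13.5%.
Via Ridgeback → Greywick: 91% × 13% × 45% = 5.3235%.
Total: 35.035% + 12.6% + 13.5% + 5.3235% = 66.4585%.
Rounded: 66.46%.

66.46%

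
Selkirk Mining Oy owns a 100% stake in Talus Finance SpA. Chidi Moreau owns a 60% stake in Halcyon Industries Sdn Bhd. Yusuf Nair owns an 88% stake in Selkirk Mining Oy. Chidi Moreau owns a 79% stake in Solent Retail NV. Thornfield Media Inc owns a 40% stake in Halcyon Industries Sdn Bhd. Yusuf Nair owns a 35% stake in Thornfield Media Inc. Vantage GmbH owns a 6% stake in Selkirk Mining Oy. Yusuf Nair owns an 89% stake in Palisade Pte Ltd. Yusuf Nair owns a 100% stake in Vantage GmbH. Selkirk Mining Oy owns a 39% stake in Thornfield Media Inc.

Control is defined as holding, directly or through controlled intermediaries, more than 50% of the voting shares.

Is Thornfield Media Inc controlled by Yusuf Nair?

Yes

Yusuf holds 100% of Vantage, so Yusuf controls Vantage.
Yusuf and Vantage together hold 88% + 6% = 94% of Selkirk, so Yusuf controls Selkirk.
Yusuf and Selkirk together hold 35% + 39% = 74% of Thornfield, so Yusuf controls Thornfield.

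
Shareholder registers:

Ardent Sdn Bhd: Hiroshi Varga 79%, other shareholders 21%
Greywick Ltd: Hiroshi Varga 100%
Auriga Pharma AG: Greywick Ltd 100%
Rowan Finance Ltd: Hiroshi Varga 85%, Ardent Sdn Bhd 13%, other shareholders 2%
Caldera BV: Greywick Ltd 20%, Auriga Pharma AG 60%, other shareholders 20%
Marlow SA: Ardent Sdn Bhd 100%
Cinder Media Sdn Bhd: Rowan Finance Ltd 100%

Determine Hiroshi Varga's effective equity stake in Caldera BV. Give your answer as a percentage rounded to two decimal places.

80.00%

Hiroshi reaches Caldera along 2 paths.
Via Greywick: 100% × 20% = 20%.
Via Greywick → Auriga: 100% × 100% × 60% = 60%.
Total: 20% + 60% = 80%.
Rounded: 80.00%.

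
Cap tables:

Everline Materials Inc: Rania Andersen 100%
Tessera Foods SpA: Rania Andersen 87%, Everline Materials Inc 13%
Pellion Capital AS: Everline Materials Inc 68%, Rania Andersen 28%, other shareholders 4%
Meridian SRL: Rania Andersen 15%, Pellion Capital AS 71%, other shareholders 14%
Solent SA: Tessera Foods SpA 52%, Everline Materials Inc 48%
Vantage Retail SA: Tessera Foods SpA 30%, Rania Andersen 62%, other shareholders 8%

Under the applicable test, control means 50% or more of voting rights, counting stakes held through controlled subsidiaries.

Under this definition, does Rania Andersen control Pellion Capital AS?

Rania holds 100% of Everline, so Rania controls Everline.
Everline and Rania together hold 68% + 28% = 96% of Pellion, so Rania controls Pellion.

Yes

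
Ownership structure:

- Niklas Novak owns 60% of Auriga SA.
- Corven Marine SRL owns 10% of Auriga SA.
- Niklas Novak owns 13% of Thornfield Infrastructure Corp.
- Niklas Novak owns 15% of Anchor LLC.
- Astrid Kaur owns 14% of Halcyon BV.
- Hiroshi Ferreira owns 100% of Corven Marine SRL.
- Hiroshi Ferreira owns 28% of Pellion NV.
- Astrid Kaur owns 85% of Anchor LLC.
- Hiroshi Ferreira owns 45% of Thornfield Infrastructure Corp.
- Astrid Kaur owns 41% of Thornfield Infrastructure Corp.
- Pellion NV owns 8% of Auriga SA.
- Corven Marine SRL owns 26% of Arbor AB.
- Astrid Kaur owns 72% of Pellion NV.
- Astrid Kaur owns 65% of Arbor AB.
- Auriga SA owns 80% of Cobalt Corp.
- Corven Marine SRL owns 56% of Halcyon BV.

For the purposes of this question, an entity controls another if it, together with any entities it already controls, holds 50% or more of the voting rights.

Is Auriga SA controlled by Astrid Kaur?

No

Astrid holds 72% of Pellion, so Astrid controls Pellion.
Astrid holds 65% of Arbor, so Astrid controls Arbor.
Astrid holds 85% of Anchor, so Astrid controls Anchor.
In Auriga, Astrid's side holds only 8%, not ≥ 50%.
So Astrid does not control Auriga.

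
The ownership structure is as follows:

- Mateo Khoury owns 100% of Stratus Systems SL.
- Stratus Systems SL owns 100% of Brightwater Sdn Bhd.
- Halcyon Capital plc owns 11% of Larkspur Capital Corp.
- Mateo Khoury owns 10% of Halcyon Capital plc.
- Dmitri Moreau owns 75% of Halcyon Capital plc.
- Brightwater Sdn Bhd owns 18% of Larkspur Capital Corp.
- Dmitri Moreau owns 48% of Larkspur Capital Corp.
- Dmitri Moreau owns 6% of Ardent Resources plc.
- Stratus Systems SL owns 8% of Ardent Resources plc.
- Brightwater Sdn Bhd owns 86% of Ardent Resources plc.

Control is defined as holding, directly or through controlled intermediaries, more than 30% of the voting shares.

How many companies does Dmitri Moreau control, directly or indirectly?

Dmitri holds 75% of Halcyon, so Dmitri controls Halcyon.
Halcyon and Dmitri together hold 11% + 48% = 59% of Larkspur, so Dmitri controls Larkspur.
No other company's threshold is met.
Dmitri controls 2 companies.

2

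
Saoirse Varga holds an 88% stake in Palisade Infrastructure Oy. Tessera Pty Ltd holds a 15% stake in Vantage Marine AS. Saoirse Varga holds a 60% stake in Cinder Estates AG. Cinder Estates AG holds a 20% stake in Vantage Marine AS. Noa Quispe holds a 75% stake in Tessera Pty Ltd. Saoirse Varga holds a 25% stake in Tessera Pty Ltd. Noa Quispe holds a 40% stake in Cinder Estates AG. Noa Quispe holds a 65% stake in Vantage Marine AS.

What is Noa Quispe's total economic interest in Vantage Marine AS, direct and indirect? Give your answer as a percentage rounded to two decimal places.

Noa reaches Vantage along 3 paths.
Via Cinder: 40% × 20% = 8%.
Via Tessera: 75% × 15% = 11.25%.
Direct stake: 65% = 65%.
Total: 8% + 11.25% + 65% = 84.25%.

84.25%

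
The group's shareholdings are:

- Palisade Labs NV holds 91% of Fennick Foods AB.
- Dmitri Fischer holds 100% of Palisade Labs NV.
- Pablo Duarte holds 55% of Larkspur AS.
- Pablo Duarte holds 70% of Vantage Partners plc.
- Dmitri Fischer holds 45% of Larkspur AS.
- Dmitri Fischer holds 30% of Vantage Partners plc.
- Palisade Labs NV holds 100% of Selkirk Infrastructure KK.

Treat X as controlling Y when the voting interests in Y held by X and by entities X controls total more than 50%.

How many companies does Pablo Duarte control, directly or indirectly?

2

Pablo holds 55% of Larkspur, so Pablo controls Larkspur.
Pablo holds 70% of Vantage, so Pablo controls Vantage.
No other company's threshold is met.
Pablo controls 2 companies.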